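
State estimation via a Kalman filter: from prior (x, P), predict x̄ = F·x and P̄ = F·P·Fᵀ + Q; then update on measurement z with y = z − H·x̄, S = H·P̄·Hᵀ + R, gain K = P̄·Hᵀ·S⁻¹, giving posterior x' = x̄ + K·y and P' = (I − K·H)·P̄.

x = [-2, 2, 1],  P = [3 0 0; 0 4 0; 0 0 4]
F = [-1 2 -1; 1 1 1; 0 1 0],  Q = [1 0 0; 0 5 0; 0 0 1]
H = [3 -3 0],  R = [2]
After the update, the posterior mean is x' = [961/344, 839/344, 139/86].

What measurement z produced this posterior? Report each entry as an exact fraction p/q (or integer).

z = [1]

x̄ = F·x = [5, 1, 2]
P̄ = F·P·Fᵀ + Q = [24 1 8; 1 16 4; 8 4 5]
S = H·P̄·Hᵀ + R = [344]
K = P̄·Hᵀ·S⁻¹ = [69/344; -45/344; 3/86]
x' − x̄ = [-759/344, 495/344, -33/86] = K·y
y = (KᵀK)⁻¹·Kᵀ·(x' − x̄) = [-11]
z = y + H·x̄ = [-11] + [12] = [1]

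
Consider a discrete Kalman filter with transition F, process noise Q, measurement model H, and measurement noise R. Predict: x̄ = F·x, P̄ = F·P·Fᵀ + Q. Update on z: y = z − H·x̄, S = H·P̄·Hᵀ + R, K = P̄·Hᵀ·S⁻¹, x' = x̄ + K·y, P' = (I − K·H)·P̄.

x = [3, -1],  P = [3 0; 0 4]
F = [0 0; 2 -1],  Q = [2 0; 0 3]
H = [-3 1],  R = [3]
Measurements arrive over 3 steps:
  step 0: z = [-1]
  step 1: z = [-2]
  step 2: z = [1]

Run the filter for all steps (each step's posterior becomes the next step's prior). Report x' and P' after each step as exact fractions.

step 0: x' = [6/5, 16/5], P' = [11/10 57/20; 57/20 399/40]
step 1: x' = [288/1079, -1150/1079], P' = [718/1079 1434/1079; 1434/1079 5019/1079]
step 2: x' = [3882/28051, 41638/28051], P' = [17258/28051 32352/28051; 32352/28051 113232/28051]

step 0: x̄ = F·x = [0, 7]
step 0: P̄ = F·P·Fᵀ + Q = [2 0; 0 19]
step 0: y = z − H·x̄ = [-8]
step 0: S = H·P̄·Hᵀ + R = [40]
step 0: K = P̄·Hᵀ·S⁻¹ = [-3/20; 19/40]
step 0: x' = x̄ + K·y = [6/5, 16/5]
step 0: P' = (I − K·H)·P̄ = [11/10 57/20; 57/20 399/40]
step 1: x̄ = F·x = [0, -4/5]
step 1: P̄ = F·P·Fᵀ + Q = [2 0; 0 239/40]
step 1: y = z − H·x̄ = [-6/5]
step 1: S = H·P̄·Hᵀ + R = [1079/40]
step 1: K = P̄·Hᵀ·S⁻¹ = [-240/1079; 239/1079]
step 1: x' = x̄ + K·y = [288/1079, -1150/1079]
step 1: P' = (I − K·H)·P̄ = [718/1079 1434/1079; 1434/1079 5019/1079]
step 2: x̄ = F·x = [0, 1726/1079]
step 2: P̄ = F·P·Fᵀ + Q = [2 0; 0 5392/1079]
step 2: y = z − H·x̄ = [-647/1079]
step 2: S = H·P̄·Hᵀ + R = [28051/1079]
step 2: K = P̄·Hᵀ·S⁻¹ = [-6474/28051; 5392/28051]
step 2: x' = x̄ + K·y = [3882/28051, 41638/28051]
step 2: P' = (I − K·H)·P̄ = [17258/28051 32352/28051; 32352/28051 113232/28051]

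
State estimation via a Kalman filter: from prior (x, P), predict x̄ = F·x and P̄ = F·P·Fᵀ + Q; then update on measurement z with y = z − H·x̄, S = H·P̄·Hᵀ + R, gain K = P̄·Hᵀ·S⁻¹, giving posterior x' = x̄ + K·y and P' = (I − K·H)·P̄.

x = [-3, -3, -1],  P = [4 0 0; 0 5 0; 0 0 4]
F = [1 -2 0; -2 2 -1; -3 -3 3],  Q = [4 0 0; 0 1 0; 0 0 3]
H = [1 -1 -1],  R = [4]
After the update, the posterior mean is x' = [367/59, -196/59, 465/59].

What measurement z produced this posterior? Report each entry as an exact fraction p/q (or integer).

z = [2]

x̄ = F·x = [3, 1, 15]
P̄ = F·P·Fᵀ + Q = [28 -28 18; -28 41 -18; 18 -18 120]
S = H·P̄·Hᵀ + R = [177]
K = P̄·Hᵀ·S⁻¹ = [38/177; -17/59; -28/59]
x' − x̄ = [190/59, -255/59, -420/59] = K·y
y = (KᵀK)⁻¹·Kᵀ·(x' − x̄) = [15]
z = y + H·x̄ = [15] + [-13] = [2]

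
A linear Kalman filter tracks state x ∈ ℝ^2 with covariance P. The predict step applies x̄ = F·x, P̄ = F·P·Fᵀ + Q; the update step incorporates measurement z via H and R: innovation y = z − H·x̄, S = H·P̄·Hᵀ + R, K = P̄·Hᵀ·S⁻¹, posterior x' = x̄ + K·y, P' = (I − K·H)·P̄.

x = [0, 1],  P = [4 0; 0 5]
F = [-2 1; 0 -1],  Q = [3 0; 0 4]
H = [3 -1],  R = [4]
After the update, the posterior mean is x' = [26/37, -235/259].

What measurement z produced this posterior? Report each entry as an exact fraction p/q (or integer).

x̄ = F·x = [1, -1]
P̄ = F·P·Fᵀ + Q = [24 -5; -5 9]
S = H·P̄·Hᵀ + R = [259]
K = P̄·Hᵀ·S⁻¹ = [11/37; -24/259]
x' − x̄ = [-11/37, 24/259] = K·y
y = (KᵀK)⁻¹·Kᵀ·(x' − x̄) = [-1]
z = y + H·x̄ = [-1] + [4] = [3]

z = [3]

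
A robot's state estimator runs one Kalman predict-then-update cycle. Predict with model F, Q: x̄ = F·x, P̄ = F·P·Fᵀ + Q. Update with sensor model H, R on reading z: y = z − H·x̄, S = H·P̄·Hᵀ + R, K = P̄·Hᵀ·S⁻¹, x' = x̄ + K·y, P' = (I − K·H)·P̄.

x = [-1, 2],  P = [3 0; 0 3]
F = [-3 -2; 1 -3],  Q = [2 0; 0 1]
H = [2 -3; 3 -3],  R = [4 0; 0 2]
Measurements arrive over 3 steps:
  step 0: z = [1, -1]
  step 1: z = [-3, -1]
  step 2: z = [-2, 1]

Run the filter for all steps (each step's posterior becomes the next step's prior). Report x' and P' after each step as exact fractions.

step 0: x' = [-5553/2222, -2374/1111], P' = [16147/3333 4766/1111; 4766/1111 4384/1111]
step 1: x' = [3762019/4570169, 5516693/4570169], P' = [14712054/4570169 12533864/4570169; 12533864/4570169 33927188/13710507]
step 2: x' = [1417259537/3791822929, 891105728/3791822929], P' = [57953215028/18959114645 49254723336/18959114645; 49254723336/18959114645 44474482412/18959114645]

step 0: x̄ = F·x = [-1, -7]
step 0: P̄ = F·P·Fᵀ + Q = [41 9; 9 31]
step 0: y = z − H·x̄ = [-18, -19]
step 0: S = H·P̄·Hᵀ + R = [339 390; 390 488]
step 0: K = P̄·Hᵀ·S⁻¹ = [-2650/3333 1849/2222; -905/1111 573/1111]
step 0: x' = x̄ + K·y = [-5553/2222, -2374/1111]
step 0: P' = (I − K·H)·P̄ = [16147/3333 4766/1111; 4766/1111 4384/1111]
step 1: x̄ = F·x = [26155/2222, 8691/2222]
step 1: P̄ = F·P·Fᵀ + Q = [125391/1111 43519/1111; 43519/1111 52060/3333]
step 1: y = z − H·x̄ = [-32903/2222, -27307/1111]
step 1: S = H·P̄·Hᵀ + R = [139960/1111 255741/1111; 255741/1111 503579/1111]
step 1: K = P̄·Hᵀ·S⁻¹ = [-2044371/4570169 3267285/4570169; -2214865/4570169 1837202/4570169]
step 1: x' = x̄ + K·y = [3762019/4570169, 5516693/4570169]
step 1: P' = (I − K·H)·P̄ = [14712054/4570169 12533864/4570169; 12533864/4570169 33927188/13710507]
step 2: x̄ = F·x = [-22319443/4570169, -12788060/4570169]
step 2: P̄ = F·P·Fᵀ + Q = [1011574328/13710507 111455262/4570169; 111455262/4570169 45860603/4570169]
step 2: y = z − H·x̄ = [-2865632/4570169, 33164318/4570169]
step 2: S = H·P̄·Hᵀ + R = [1326986189/13710507 764065153/4570169; 764065153/4570169 1450414033/4570169]
step 2: K = P̄·Hᵀ·S⁻¹ = [-7964434988/18959114645 13047737538/18959114645; -8728500141/18959114645 7170361386/18959114645]
step 2: x' = x̄ + K·y = [1417259537/3791822929, 891105728/3791822929]
step 2: P' = (I − K·H)·P̄ = [57953215028/18959114645 49254723336/18959114645; 49254723336/18959114645 44474482412/18959114645]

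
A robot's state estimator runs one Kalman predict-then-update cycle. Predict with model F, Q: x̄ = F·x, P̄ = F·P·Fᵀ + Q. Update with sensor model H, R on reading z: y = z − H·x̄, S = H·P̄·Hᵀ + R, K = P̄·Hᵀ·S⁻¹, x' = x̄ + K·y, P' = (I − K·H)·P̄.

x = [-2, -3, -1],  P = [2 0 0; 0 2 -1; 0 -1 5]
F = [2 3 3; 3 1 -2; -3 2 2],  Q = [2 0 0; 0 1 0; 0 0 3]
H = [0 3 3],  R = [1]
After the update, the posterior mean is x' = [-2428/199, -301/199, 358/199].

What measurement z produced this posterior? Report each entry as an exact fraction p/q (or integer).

x̄ = F·x = [-16, -7, -2]
P̄ = F·P·Fᵀ + Q = [55 -9 18; -9 45 -32; 18 -32 41]
S = H·P̄·Hᵀ + R = [199]
K = P̄·Hᵀ·S⁻¹ = [27/199; 39/199; 27/199]
x' − x̄ = [756/199, 1092/199, 756/199] = K·y
y = (KᵀK)⁻¹·Kᵀ·(x' − x̄) = [28]
z = y + H·x̄ = [28] + [-27] = [1]

z = [1]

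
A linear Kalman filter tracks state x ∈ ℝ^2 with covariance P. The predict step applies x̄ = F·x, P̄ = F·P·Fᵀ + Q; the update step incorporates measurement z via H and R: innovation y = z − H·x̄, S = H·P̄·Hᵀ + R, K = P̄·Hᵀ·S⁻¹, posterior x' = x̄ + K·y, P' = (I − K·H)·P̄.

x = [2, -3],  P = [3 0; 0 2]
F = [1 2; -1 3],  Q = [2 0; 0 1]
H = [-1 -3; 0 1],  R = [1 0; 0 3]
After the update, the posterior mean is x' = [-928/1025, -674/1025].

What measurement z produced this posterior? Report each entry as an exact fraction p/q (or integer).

x̄ = F·x = [-4, -11]
P̄ = F·P·Fᵀ + Q = [13 9; 9 22]
S = H·P̄·Hᵀ + R = [266 -75; -75 25]
K = P̄·Hᵀ·S⁻¹ = [-13/41 -606/1025; -9/41 227/1025]
x' − x̄ = [3172/1025, 10601/1025] = K·y
y = (KᵀK)⁻¹·Kᵀ·(x' − x̄) = [-34, 13]
z = y + H·x̄ = [-34, 13] + [37, -11] = [3, 2]

z = [3, 2]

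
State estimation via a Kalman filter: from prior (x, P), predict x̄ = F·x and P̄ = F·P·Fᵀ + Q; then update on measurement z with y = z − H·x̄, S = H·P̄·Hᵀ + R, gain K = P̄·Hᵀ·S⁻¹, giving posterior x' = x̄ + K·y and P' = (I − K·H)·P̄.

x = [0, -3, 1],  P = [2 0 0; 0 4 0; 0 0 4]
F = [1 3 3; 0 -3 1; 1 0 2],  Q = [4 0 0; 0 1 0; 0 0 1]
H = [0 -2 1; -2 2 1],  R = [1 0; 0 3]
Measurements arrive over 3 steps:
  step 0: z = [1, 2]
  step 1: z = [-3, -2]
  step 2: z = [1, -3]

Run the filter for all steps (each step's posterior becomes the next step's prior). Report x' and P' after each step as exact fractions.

step 0: x' = [1428/8087, 2800/8087, 11321/8087], P' = [149442/8087 72296/8087 138170/8087; 72296/8087 36943/8087 68588/8087; 138170/8087 68588/8087 134049/8087]
step 1: x' = [231988431/101309905, 143971009/101309905, 19043441/101309905], P' = [665265886/101309905 287661954/101309905 577843946/101309905; 287661954/101309905 146552161/101309905 268056004/101309905; 577843946/101309905 268056004/101309905 575545751/101309905]
step 2: x' = [-1157910964613/413512347727, -993897626830/413512347727, -1449645907343/413512347727], P' = [2741872946262/413512347727 1188573540312/413512347727 2385557082324/413512347727; 1188573540312/413512347727 605723046311/413512347727 1108615673978/413512347727; 2385557082324/413512347727 1108615673978/413512347727 2376498509729/413512347727]

step 0: x̄ = F·x = [-6, 10, 2]
step 0: P̄ = F·P·Fᵀ + Q = [78 -24 26; -24 41 8; 26 8 19]
step 0: y = z − H·x̄ = [19, -32]
step 0: S = H·P̄·Hᵀ + R = [152 -293; -293 618]
step 0: K = P̄·Hᵀ·S⁻¹ = [-6422/8087 -5374/8087; -5298/8087 -706/8087; -3127/8087 -1705/8087]
step 0: x' = x̄ + K·y = [1428/8087, 2800/8087, 11321/8087]
step 0: P' = (I − K·H)·P̄ = [149442/8087 72296/8087 138170/8087; 72296/8087 36943/8087 68588/8087; 138170/8087 68588/8087 134049/8087]
step 1: x̄ = F·x = [43791/8087, 2921/8087, 24070/8087]
step 1: P̄ = F·P·Fᵀ + Q = [4218098/8087 -420586/8087 2273002/8087; -420586/8087 63095/8087 -222148/8087; 2273002/8087 -222148/8087 1246405/8087]
step 1: y = z − H·x̄ = [-42489/8087, 41496/8087]
step 1: S = H·P̄·Hᵀ + R = [2395464/8087 -5234323/8087; -5234323/8087 11779526/8087]
step 1: K = P̄·Hᵀ·S⁻¹ = [2520038/101309905 -59121306/101309905; -25048318/101309905 -4721194/101309905; 39433743/101309905 -14676711/101309905]
step 1: x' = x̄ + K·y = [231988431/101309905, 143971009/101309905, 19043441/101309905]
step 1: P' = (I − K·H)·P̄ = [665265886/101309905 287661954/101309905 577843946/101309905; 287661954/101309905 146552161/101309905 268056004/101309905; 577843946/101309905 268056004/101309905 575545751/101309905]
step 2: x̄ = F·x = [721031781/101309905, -412869586/101309905, 270075313/101309905]
step 2: P̄ = F·P·Fᵀ + Q = [17587430186/101309905 -1485810136/101309905 9479082008/101309905; -1485810136/101309905 387489081/101309905 -742386438/101309905; 9479082008/101309905 -742386438/101309905 5380134579/101309905]
step 2: y = z − H·x̄ = [-198900916/20261981, 1693797706/101309905]
step 2: S = H·P̄·Hᵀ + R = [2000189312/20261981 -4214245261/20261981; -4214245261/20261981 48584348666/101309905]
step 2: K = P̄·Hᵀ·S⁻¹ = [8410001700/413512347727 -240347243192/413512347727; -102830418644/413512347727 -19028438008/413512347727; 159267161773/413512347727 -59128102321/413512347727]
step 2: x' = x̄ + K·y = [-1157910964613/413512347727, -993897626830/413512347727, -1449645907343/413512347727]
step 2: P' = (I − K·H)·P̄ = [2741872946262/413512347727 1188573540312/413512347727 2385557082324/413512347727; 1188573540312/413512347727 605723046311/413512347727 1108615673978/413512347727; 2385557082324/413512347727 1108615673978/413512347727 2376498509729/413512347727]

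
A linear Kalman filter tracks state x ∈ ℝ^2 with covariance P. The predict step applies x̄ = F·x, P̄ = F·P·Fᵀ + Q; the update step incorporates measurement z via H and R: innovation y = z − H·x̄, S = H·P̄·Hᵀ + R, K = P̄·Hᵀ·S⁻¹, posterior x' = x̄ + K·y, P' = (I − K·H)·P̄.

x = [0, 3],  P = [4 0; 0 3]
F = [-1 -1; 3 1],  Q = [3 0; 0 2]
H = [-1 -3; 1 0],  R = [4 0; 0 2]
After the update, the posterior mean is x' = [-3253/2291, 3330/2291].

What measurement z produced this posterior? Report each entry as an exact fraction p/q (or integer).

x̄ = F·x = [-3, 3]
P̄ = F·P·Fᵀ + Q = [10 -15; -15 41]
S = H·P̄·Hᵀ + R = [293 35; 35 12]
K = P̄·Hᵀ·S⁻¹ = [70/2291 1705/2291; -771/2291 -615/2291]
x' − x̄ = [3620/2291, -3543/2291] = K·y
y = (KᵀK)⁻¹·Kᵀ·(x' − x̄) = [3, 2]
z = y + H·x̄ = [3, 2] + [-6, -3] = [-3, -1]

z = [-3, -1]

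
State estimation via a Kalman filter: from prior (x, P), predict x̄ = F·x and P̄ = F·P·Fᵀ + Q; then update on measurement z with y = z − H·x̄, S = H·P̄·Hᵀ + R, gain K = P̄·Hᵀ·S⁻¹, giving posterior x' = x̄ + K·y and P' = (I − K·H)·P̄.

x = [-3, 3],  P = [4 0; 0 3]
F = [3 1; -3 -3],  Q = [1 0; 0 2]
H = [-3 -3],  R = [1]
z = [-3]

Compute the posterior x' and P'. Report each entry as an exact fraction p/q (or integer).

x' = [-1131/136, 315/34]
P' = [5215/136 -1305/34; -1305/34 655/17]

x̄ = F·x = [-6, 0]
P̄ = F·P·Fᵀ + Q = [40 -45; -45 65]
y = z − H·x̄ = [-21]
S = H·P̄·Hᵀ + R = [136]
K = P̄·Hᵀ·S⁻¹ = [15/136; -15/34]
x' = x̄ + K·y = [-1131/136, 315/34]
P' = (I − K·H)·P̄ = [5215/136 -1305/34; -1305/34 655/17]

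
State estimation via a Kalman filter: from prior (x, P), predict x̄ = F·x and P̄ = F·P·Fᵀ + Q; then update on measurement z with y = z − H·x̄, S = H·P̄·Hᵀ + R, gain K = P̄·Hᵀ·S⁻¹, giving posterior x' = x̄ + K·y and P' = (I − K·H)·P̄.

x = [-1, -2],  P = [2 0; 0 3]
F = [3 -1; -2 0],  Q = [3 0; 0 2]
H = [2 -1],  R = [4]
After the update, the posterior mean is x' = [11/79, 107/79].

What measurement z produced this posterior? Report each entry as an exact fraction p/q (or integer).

z = [-1]

x̄ = F·x = [-1, 2]
P̄ = F·P·Fᵀ + Q = [24 -12; -12 10]
S = H·P̄·Hᵀ + R = [158]
K = P̄·Hᵀ·S⁻¹ = [30/79; -17/79]
x' − x̄ = [90/79, -51/79] = K·y
y = (KᵀK)⁻¹·Kᵀ·(x' − x̄) = [3]
z = y + H·x̄ = [3] + [-4] = [-1]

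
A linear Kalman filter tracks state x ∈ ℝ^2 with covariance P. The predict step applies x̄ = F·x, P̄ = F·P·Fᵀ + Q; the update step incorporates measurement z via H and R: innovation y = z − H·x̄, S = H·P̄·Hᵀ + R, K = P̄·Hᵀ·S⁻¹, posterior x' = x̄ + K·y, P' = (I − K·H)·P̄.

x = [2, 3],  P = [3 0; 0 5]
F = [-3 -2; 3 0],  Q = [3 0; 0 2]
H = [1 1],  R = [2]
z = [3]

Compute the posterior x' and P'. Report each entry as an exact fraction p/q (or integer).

x' = [-13/3, 20/3]
P' = [821/27 -775/27; -775/27 779/27]

x̄ = F·x = [-12, 6]
P̄ = F·P·Fᵀ + Q = [50 -27; -27 29]
y = z − H·x̄ = [9]
S = H·P̄·Hᵀ + R = [27]
K = P̄·Hᵀ·S⁻¹ = [23/27; 2/27]
x' = x̄ + K·y = [-13/3, 20/3]
P' = (I − K·H)·P̄ = [821/27 -775/27; -775/27 779/27]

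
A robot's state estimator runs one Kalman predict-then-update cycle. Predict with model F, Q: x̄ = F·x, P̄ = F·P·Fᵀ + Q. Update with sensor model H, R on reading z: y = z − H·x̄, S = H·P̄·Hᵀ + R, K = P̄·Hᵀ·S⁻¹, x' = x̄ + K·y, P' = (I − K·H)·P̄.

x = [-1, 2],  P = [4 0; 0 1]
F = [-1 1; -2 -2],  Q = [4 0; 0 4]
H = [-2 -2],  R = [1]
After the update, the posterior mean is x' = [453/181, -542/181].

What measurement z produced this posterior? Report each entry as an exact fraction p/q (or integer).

x̄ = F·x = [3, -2]
P̄ = F·P·Fᵀ + Q = [9 6; 6 24]
S = H·P̄·Hᵀ + R = [181]
K = P̄·Hᵀ·S⁻¹ = [-30/181; -60/181]
x' − x̄ = [-90/181, -180/181] = K·y
y = (KᵀK)⁻¹·Kᵀ·(x' − x̄) = [3]
z = y + H·x̄ = [3] + [-2] = [1]

z = [1]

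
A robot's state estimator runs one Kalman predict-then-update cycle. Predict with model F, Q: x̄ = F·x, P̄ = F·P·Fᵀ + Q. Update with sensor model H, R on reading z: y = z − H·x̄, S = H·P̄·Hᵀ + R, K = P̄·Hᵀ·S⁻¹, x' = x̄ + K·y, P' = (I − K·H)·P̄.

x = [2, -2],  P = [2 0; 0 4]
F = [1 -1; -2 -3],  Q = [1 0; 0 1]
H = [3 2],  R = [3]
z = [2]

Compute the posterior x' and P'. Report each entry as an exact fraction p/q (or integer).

x' = [425/171, -8/3]
P' = [1025/342 -13/3; -13/3 7]

x̄ = F·x = [4, 2]
P̄ = F·P·Fᵀ + Q = [7 8; 8 45]
y = z − H·x̄ = [-14]
S = H·P̄·Hᵀ + R = [342]
K = P̄·Hᵀ·S⁻¹ = [37/342; 1/3]
x' = x̄ + K·y = [425/171, -8/3]
P' = (I − K·H)·P̄ = [1025/342 -13/3; -13/3 7]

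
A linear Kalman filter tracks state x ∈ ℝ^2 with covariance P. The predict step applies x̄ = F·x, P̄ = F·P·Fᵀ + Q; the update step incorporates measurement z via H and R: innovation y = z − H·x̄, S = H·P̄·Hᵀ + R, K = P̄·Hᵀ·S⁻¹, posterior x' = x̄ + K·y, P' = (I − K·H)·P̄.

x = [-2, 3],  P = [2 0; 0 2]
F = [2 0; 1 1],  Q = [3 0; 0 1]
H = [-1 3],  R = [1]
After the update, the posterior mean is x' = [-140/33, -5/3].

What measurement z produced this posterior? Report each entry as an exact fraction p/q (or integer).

x̄ = F·x = [-4, 1]
P̄ = F·P·Fᵀ + Q = [11 4; 4 5]
S = H·P̄·Hᵀ + R = [33]
K = P̄·Hᵀ·S⁻¹ = [1/33; 1/3]
x' − x̄ = [-8/33, -8/3] = K·y
y = (KᵀK)⁻¹·Kᵀ·(x' − x̄) = [-8]
z = y + H·x̄ = [-8] + [7] = [-1]

z = [-1]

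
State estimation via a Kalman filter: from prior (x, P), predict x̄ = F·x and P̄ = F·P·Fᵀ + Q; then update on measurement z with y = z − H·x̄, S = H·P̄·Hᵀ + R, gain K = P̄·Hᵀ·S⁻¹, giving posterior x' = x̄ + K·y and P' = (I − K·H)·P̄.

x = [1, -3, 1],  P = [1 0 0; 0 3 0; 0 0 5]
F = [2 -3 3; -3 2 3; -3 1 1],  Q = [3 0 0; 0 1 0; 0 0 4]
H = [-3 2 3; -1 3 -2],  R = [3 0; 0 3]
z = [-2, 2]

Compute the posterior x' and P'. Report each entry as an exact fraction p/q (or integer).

x̄ = F·x = [14, -6, -5]
P̄ = F·P·Fᵀ + Q = [79 21 0; 21 67 30; 0 30 21]
y = z − H·x̄ = [67, 24]
S = H·P̄·Hᵀ + R = [1279 432; 432 283]
K = P̄·Hᵀ·S⁻¹ = [-48273/175333 63776/175333; -6277/175333 83928/175333; 14073/175333 8256/175333]
x' = x̄ + K·y = [750995/175333, 541715/175333, 264370/175333]
P' = (I − K·H)·P̄ = [5458488/175333 3800826/175333 2876331/175333; 3800826/175333 2686548/175333 2003517/175333; 2876331/175333 2003517/175333 1554726/175333]

x' = [750995/175333, 541715/175333, 264370/175333]
P' = [5458488/175333 3800826/175333 2876331/175333; 3800826/175333 2686548/175333 2003517/175333; 2876331/175333 2003517/175333 1554726/175333]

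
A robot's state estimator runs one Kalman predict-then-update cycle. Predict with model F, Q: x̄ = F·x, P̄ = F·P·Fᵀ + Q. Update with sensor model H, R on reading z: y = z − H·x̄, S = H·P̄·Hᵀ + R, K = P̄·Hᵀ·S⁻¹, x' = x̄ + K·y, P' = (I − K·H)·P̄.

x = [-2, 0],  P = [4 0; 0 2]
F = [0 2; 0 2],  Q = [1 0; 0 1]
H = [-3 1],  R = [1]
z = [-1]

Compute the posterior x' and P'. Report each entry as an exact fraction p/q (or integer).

x' = [19/43, 15/43]
P' = [26/43 59/43; 59/43 162/43]

x̄ = F·x = [0, 0]
P̄ = F·P·Fᵀ + Q = [9 8; 8 9]
y = z − H·x̄ = [-1]
S = H·P̄·Hᵀ + R = [43]
K = P̄·Hᵀ·S⁻¹ = [-19/43; -15/43]
x' = x̄ + K·y = [19/43, 15/43]
P' = (I − K·H)·P̄ = [26/43 59/43; 59/43 162/43]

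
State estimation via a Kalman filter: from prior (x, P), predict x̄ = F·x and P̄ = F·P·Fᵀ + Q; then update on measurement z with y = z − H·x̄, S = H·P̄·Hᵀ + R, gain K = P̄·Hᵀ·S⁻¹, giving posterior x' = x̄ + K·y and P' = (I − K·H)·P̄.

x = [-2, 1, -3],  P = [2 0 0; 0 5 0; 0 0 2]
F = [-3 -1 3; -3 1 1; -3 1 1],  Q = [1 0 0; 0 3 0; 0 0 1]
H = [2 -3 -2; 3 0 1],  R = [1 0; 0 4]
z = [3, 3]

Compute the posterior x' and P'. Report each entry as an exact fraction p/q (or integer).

x̄ = F·x = [-4, 4, 4]
P̄ = F·P·Fᵀ + Q = [42 19 19; 19 28 25; 19 25 26]
y = z − H·x̄ = [31, 11]
S = H·P̄·Hᵀ + R = [445 -122; -122 522]
K = P̄·Hᵀ·S⁻¹ = [5974/108703 63183/217406; -20054/108703 12389/108703; -62/371 89/742]
x' = x̄ + K·y = [195777/217406, -50583/108703, 103/742]
P' = (I − K·H)·P̄ = [100945/217406 48358/108703 -171/742; 48358/108703 102602/108703 -326/371; -171/742 -326/371 869/742]

x' = [195777/217406, -50583/108703, 103/742]
P' = [100945/217406 48358/108703 -171/742; 48358/108703 102602/108703 -326/371; -171/742 -326/371 869/742]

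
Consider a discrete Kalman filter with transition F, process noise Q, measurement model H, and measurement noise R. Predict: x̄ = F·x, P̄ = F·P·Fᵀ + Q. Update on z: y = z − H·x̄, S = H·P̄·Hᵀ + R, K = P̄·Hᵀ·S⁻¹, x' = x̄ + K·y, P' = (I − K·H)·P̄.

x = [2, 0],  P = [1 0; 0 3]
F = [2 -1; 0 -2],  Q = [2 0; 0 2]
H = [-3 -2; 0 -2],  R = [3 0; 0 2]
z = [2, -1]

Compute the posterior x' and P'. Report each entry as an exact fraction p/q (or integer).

x̄ = F·x = [4, 0]
P̄ = F·P·Fᵀ + Q = [9 6; 6 14]
y = z − H·x̄ = [14, -1]
S = H·P̄·Hᵀ + R = [212 92; 92 58]
K = P̄·Hᵀ·S⁻¹ = [-579/1916 261/958; -23/958 -213/479]
x' = x̄ + K·y = [-241/479, 52/479]
P' = (I − K·H)·P̄ = [927/1916 -261/958; -261/958 213/479]

x' = [-241/479, 52/479]
P' = [927/1916 -261/958; -261/958 213/479]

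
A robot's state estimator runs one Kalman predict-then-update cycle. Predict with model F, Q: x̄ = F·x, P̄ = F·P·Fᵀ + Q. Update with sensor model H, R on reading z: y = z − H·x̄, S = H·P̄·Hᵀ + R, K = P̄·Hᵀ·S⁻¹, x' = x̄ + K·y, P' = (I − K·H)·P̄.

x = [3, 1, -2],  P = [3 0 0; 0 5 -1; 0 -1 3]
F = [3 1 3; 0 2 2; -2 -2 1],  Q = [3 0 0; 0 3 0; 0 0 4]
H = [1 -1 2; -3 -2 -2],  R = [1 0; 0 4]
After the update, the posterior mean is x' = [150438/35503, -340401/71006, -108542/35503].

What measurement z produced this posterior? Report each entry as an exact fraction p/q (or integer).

x̄ = F·x = [4, -2, -10]
P̄ = F·P·Fᵀ + Q = [56 20 -14; 20 27 -12; -14 -12 43]
S = H·P̄·Hᵀ + R = [208 -130; -130 764]
K = P̄·Hᵀ·S⁻¹ = [-4322/35503 -700/2731; -8846/35503 -875/5462; 15394/35503 130/2731]
x' − x̄ = [8426/35503, -198389/71006, 246488/35503] = K·y
y = (KᵀK)⁻¹·Kᵀ·(x' − x̄) = [17, -9]
z = y + H·x̄ = [17, -9] + [-14, 12] = [3, 3]

z = [3, 3]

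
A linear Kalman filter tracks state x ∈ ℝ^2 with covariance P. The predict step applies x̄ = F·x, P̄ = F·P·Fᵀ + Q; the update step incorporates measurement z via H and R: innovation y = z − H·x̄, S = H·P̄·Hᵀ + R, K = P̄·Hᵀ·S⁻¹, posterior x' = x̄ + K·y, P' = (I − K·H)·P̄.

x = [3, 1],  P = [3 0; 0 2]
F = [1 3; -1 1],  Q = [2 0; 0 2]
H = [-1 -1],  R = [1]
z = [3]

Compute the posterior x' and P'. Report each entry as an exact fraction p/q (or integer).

x̄ = F·x = [6, -2]
P̄ = F·P·Fᵀ + Q = [23 3; 3 7]
y = z − H·x̄ = [7]
S = H·P̄·Hᵀ + R = [37]
K = P̄·Hᵀ·S⁻¹ = [-26/37; -10/37]
x' = x̄ + K·y = [40/37, -144/37]
P' = (I − K·H)·P̄ = [175/37 -149/37; -149/37 159/37]

x' = [40/37, -144/37]
P' = [175/37 -149/37; -149/37 159/37]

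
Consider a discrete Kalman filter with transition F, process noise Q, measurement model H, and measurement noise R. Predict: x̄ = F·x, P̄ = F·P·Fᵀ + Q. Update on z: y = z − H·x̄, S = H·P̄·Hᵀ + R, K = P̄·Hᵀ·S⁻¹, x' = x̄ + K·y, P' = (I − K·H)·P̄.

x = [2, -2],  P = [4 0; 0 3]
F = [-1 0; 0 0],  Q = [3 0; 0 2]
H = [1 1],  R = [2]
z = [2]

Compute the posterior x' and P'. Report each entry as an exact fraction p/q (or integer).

x' = [6/11, 8/11]
P' = [28/11 -14/11; -14/11 18/11]

x̄ = F·x = [-2, 0]
P̄ = F·P·Fᵀ + Q = [7 0; 0 2]
y = z − H·x̄ = [4]
S = H·P̄·Hᵀ + R = [11]
K = P̄·Hᵀ·S⁻¹ = [7/11; 2/11]
x' = x̄ + K·y = [6/11, 8/11]
P' = (I − K·H)·P̄ = [28/11 -14/11; -14/11 18/11]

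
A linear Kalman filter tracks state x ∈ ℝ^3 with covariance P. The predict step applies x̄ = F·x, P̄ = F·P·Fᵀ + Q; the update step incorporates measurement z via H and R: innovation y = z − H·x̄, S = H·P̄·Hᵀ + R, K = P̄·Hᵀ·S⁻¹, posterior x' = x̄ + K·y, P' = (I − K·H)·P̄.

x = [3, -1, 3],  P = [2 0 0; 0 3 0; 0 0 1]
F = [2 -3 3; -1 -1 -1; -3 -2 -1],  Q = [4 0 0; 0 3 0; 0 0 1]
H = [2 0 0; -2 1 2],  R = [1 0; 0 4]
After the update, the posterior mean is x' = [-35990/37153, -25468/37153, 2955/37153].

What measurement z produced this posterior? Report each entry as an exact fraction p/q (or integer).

x̄ = F·x = [18, -5, -10]
P̄ = F·P·Fᵀ + Q = [48 2 3; 2 9 13; 3 13 32]
S = H·P̄·Hᵀ + R = [193 -176; -176 353]
K = P̄·Hᵀ·S⁻¹ = [18400/37153 -88/37153; 6868/37153 6687/37153; 14614/37153 14759/37153]
x' − x̄ = [-704744/37153, 160297/37153, 374485/37153] = K·y
y = (KᵀK)⁻¹·Kᵀ·(x' − x̄) = [-38, 63]
z = y + H·x̄ = [-38, 63] + [36, -61] = [-2, 2]

z = [-2, 2]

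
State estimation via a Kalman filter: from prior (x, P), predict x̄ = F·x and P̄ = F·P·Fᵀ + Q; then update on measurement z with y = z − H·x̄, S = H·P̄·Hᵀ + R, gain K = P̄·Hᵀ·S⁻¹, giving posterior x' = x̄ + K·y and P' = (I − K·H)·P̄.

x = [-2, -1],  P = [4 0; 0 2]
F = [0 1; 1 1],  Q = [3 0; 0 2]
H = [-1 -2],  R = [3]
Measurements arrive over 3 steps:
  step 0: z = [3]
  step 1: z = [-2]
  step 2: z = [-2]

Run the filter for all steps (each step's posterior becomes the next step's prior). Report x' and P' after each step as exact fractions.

step 0: x̄ = F·x = [-1, -3]
step 0: P̄ = F·P·Fᵀ + Q = [5 2; 2 8]
step 0: y = z − H·x̄ = [-4]
step 0: S = H·P̄·Hᵀ + R = [48]
step 0: K = P̄·Hᵀ·S⁻¹ = [-3/16; -3/8]
step 0: x' = x̄ + K·y = [-1/4, -3/2]
step 0: P' = (I − K·H)·P̄ = [53/16 -11/8; -11/8 5/4]
step 1: x̄ = F·x = [-3/2, -7/4]
step 1: P̄ = F·P·Fᵀ + Q = [17/4 -1/8; -1/8 61/16]
step 1: y = z − H·x̄ = [-7]
step 1: S = H·P̄·Hᵀ + R = [22]
step 1: K = P̄·Hᵀ·S⁻¹ = [-2/11; -15/44]
step 1: x' = x̄ + K·y = [-5/22, 7/11]
step 1: P' = (I − K·H)·P̄ = [155/44 -131/88; -131/88 221/176]
step 2: x̄ = F·x = [7/11, 9/22]
step 2: P̄ = F·P·Fᵀ + Q = [749/176 -41/176; -41/176 669/176]
step 2: y = z − H·x̄ = [-6/11]
step 2: S = H·P̄·Hᵀ + R = [3789/176]
step 2: K = P̄·Hᵀ·S⁻¹ = [-667/3789; -1297/3789]
step 2: x' = x̄ + K·y = [925/1263, 1505/2526]
step 2: P' = (I − K·H)·P̄ = [13597/3789 -5798/3789; -5798/3789 9689/7578]

step 0: x' = [-1/4, -3/2], P' = [53/16 -11/8; -11/8 5/4]
step 1: x' = [-5/22, 7/11], P' = [155/44 -131/88; -131/88 221/176]
step 2: x' = [925/1263, 1505/2526], P' = [13597/3789 -5798/3789; -5798/3789 9689/7578]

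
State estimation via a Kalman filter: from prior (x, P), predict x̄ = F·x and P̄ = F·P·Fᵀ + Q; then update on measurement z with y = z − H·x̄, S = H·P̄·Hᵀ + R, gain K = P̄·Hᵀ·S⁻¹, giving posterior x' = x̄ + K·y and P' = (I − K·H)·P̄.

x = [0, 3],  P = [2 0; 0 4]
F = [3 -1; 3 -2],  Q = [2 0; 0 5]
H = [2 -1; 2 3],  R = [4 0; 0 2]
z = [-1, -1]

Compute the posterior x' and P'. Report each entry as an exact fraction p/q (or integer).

x̄ = F·x = [-3, -6]
P̄ = F·P·Fᵀ + Q = [24 26; 26 39]
y = z − H·x̄ = [-1, 23]
S = H·P̄·Hᵀ + R = [35 83; 83 761]
K = P̄·Hᵀ·S⁻¹ = [3142/9873 1292/9873; -689/3291 806/3291]
x' = x̄ + K·y = [-1015/3291, -173/1097]
P' = (I − K·H)·P̄ = [5036/9873 -832/3291; -832/3291 364/1097]

x' = [-1015/3291, -173/1097]
P' = [5036/9873 -832/3291; -832/3291 364/1097]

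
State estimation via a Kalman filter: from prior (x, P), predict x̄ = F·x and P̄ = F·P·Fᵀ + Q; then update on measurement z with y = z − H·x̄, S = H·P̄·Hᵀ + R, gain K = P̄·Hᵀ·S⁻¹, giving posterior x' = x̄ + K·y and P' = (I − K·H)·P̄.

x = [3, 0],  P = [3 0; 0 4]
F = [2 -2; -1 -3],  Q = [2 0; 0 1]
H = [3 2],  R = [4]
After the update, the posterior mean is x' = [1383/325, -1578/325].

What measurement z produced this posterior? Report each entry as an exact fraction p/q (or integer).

z = [3]

x̄ = F·x = [6, -3]
P̄ = F·P·Fᵀ + Q = [30 18; 18 40]
S = H·P̄·Hᵀ + R = [650]
K = P̄·Hᵀ·S⁻¹ = [63/325; 67/325]
x' − x̄ = [-567/325, -603/325] = K·y
y = (KᵀK)⁻¹·Kᵀ·(x' − x̄) = [-9]
z = y + H·x̄ = [-9] + [12] = [3]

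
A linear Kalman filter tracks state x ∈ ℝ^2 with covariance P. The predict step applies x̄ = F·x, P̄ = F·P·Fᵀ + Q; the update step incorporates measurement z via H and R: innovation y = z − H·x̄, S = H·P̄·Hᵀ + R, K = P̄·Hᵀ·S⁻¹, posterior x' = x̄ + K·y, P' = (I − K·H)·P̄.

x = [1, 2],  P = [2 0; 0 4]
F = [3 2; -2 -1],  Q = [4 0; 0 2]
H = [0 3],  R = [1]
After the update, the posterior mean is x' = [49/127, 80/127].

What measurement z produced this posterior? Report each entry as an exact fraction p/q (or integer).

x̄ = F·x = [7, -4]
P̄ = F·P·Fᵀ + Q = [38 -20; -20 14]
S = H·P̄·Hᵀ + R = [127]
K = P̄·Hᵀ·S⁻¹ = [-60/127; 42/127]
x' − x̄ = [-840/127, 588/127] = K·y
y = (KᵀK)⁻¹·Kᵀ·(x' − x̄) = [14]
z = y + H·x̄ = [14] + [-12] = [2]

z = [2]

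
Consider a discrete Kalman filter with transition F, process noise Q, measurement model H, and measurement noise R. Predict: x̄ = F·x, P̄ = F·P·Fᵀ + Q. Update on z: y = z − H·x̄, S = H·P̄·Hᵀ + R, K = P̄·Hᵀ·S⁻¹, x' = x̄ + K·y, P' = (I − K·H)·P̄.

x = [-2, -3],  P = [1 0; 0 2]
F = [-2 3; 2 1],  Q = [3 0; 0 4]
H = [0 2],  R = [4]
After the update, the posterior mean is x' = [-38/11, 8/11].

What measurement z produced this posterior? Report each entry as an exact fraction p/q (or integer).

z = [3]

x̄ = F·x = [-5, -7]
P̄ = F·P·Fᵀ + Q = [25 2; 2 10]
S = H·P̄·Hᵀ + R = [44]
K = P̄·Hᵀ·S⁻¹ = [1/11; 5/11]
x' − x̄ = [17/11, 85/11] = K·y
y = (KᵀK)⁻¹·Kᵀ·(x' − x̄) = [17]
z = y + H·x̄ = [17] + [-14] = [3]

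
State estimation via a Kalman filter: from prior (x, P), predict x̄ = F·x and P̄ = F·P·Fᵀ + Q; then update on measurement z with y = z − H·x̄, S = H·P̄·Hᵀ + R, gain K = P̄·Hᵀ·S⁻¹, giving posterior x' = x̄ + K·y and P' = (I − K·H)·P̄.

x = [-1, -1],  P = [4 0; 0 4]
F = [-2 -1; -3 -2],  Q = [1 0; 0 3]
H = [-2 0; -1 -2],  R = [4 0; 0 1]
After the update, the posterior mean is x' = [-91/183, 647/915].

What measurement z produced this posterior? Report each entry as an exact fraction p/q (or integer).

x̄ = F·x = [3, 5]
P̄ = F·P·Fᵀ + Q = [21 32; 32 55]
S = H·P̄·Hᵀ + R = [88 170; 170 370]
K = P̄·Hᵀ·S⁻¹ = [-109/366 -17/183; 23/183 -404/915]
x' − x̄ = [-640/183, -3928/915] = K·y
y = (KᵀK)⁻¹·Kᵀ·(x' − x̄) = [8, 12]
z = y + H·x̄ = [8, 12] + [-6, -13] = [2, -1]

z = [2, -1]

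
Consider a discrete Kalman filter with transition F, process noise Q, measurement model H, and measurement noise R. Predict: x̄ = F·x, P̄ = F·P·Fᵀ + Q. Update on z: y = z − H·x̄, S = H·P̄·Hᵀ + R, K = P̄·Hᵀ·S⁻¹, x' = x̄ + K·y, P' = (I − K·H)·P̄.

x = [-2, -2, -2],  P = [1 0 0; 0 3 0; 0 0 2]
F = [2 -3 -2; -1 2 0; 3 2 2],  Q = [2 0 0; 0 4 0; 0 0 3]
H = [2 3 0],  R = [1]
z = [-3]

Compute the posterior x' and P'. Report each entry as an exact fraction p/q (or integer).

x' = [45/13, -85/26, -25/2]
P' = [1357/39 -901/39 -49/3; -901/39 1205/78 65/6; -49/3 65/6 179/6]

x̄ = F·x = [6, -2, -14]
P̄ = F·P·Fᵀ + Q = [41 -20 -20; -20 17 9; -20 9 32]
y = z − H·x̄ = [-9]
S = H·P̄·Hᵀ + R = [78]
K = P̄·Hᵀ·S⁻¹ = [11/39; 11/78; -1/6]
x' = x̄ + K·y = [45/13, -85/26, -25/2]
P' = (I − K·H)·P̄ = [1357/39 -901/39 -49/3; -901/39 1205/78 65/6; -49/3 65/6 179/6]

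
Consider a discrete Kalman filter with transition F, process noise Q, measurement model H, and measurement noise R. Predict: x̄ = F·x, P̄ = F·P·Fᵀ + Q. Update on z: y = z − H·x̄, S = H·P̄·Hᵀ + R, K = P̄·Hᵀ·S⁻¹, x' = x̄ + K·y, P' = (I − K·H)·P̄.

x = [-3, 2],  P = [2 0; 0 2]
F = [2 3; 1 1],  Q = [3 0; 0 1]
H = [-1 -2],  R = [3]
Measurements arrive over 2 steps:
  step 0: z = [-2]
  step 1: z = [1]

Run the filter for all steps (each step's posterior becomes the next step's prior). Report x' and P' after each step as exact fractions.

step 0: x̄ = F·x = [0, -1]
step 0: P̄ = F·P·Fᵀ + Q = [29 10; 10 5]
step 0: y = z − H·x̄ = [-4]
step 0: S = H·P̄·Hᵀ + R = [92]
step 0: K = P̄·Hᵀ·S⁻¹ = [-49/92; -5/23]
step 0: x' = x̄ + K·y = [49/23, -3/23]
step 0: P' = (I − K·H)·P̄ = [267/92 -15/23; -15/23 15/23]
step 1: x̄ = F·x = [89/23, 2]
step 1: P̄ = F·P·Fᵀ + Q = [291/23 9/2; 9/2 13/4]
step 1: y = z − H·x̄ = [204/23]
step 1: S = H·P̄·Hᵀ + R = [1073/23]
step 1: K = P̄·Hᵀ·S⁻¹ = [-498/1073; -253/1073]
step 1: x' = x̄ + K·y = [-265/1073, -98/1073]
step 1: P' = (I − K·H)·P̄ = [2793/1073 -1299/2146; -1299/2146 2817/4292]

step 0: x' = [49/23, -3/23], P' = [267/92 -15/23; -15/23 15/23]
step 1: x' = [-265/1073, -98/1073], P' = [2793/1073 -1299/2146; -1299/2146 2817/4292]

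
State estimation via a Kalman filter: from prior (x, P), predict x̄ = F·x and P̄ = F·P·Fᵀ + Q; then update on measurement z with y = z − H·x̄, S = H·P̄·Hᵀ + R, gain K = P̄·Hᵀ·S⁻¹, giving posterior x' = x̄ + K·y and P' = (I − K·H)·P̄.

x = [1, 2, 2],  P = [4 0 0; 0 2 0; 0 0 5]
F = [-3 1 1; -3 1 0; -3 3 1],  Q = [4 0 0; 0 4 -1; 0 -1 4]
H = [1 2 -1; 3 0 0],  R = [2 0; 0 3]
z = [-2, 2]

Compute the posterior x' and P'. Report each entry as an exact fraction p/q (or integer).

x' = [2641/3690, 293/615, 4727/1230]
P' = [1201/3690 38/615 527/1230; 38/615 1561/410 1416/205; 527/1230 1416/205 5989/410]

x̄ = F·x = [1, -1, 5]
P̄ = F·P·Fᵀ + Q = [47 38 47; 38 42 41; 47 41 63]
y = z − H·x̄ = [4, -1]
S = H·P̄·Hᵀ + R = [174 228; 228 426]
K = P̄·Hᵀ·S⁻¹ = [19/1845 1201/3690; 473/1230 38/615; -112/615 527/1230]
x' = x̄ + K·y = [2641/3690, 293/615, 4727/1230]
P' = (I − K·H)·P̄ = [1201/3690 38/615 527/1230; 38/615 1561/410 1416/205; 527/1230 1416/205 5989/410]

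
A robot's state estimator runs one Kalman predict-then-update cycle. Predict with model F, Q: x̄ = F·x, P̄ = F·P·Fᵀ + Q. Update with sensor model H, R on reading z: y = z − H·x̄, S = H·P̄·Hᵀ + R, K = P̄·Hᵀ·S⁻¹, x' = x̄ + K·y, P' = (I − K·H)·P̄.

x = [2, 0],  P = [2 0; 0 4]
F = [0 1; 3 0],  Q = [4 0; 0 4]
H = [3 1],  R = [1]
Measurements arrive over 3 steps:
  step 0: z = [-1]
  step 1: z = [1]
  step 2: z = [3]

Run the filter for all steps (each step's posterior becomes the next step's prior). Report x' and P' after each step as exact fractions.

step 0: x̄ = F·x = [0, 6]
step 0: P̄ = F·P·Fᵀ + Q = [8 0; 0 22]
step 0: y = z − H·x̄ = [-7]
step 0: S = H·P̄·Hᵀ + R = [95]
step 0: K = P̄·Hᵀ·S⁻¹ = [24/95; 22/95]
step 0: x' = x̄ + K·y = [-168/95, 416/95]
step 0: P' = (I − K·H)·P̄ = [184/95 -528/95; -528/95 1606/95]
step 1: x̄ = F·x = [416/95, -504/95]
step 1: P̄ = F·P·Fᵀ + Q = [1986/95 -1584/95; -1584/95 2036/95]
step 1: y = z − H·x̄ = [-649/95]
step 1: S = H·P̄·Hᵀ + R = [10501/95]
step 1: K = P̄·Hᵀ·S⁻¹ = [4374/10501; -2716/10501]
step 1: x' = x̄ + K·y = [16102/10501, -37156/10501]
step 1: P' = (I − K·H)·P̄ = [18138/10501 -50040/10501; -50040/10501 147404/10501]
step 2: x̄ = F·x = [-37156/10501, 48306/10501]
step 2: P̄ = F·P·Fᵀ + Q = [189408/10501 -150120/10501; -150120/10501 205246/10501]
step 2: y = z − H·x̄ = [94665/10501]
step 2: S = H·P̄·Hᵀ + R = [1019699/10501]
step 2: K = P̄·Hᵀ·S⁻¹ = [418104/1019699; -245114/1019699]
step 2: x' = x̄ + K·y = [161116/1019699, 2481084/1019699]
step 2: P' = (I − K·H)·P̄ = [1745376/1019699 -4818024/1019699; -4818024/1019699 14208958/1019699]

step 0: x' = [-168/95, 416/95], P' = [184/95 -528/95; -528/95 1606/95]
step 1: x' = [16102/10501, -37156/10501], P' = [18138/10501 -50040/10501; -50040/10501 147404/10501]
step 2: x' = [161116/1019699, 2481084/1019699], P' = [1745376/1019699 -4818024/1019699; -4818024/1019699 14208958/1019699]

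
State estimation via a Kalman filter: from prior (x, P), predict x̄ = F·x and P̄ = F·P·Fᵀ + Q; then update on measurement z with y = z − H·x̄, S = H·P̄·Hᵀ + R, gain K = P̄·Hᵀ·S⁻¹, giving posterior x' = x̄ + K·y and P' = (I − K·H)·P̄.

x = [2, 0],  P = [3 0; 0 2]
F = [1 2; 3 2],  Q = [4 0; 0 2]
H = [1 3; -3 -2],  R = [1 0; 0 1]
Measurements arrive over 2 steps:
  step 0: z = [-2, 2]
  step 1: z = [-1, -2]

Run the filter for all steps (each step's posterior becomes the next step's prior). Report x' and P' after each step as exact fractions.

step 0: x' = [-1220/3493, -1784/3493], P' = [3473/13972 -2377/13972; -2377/13972 2697/13972]
step 1: x' = [10767444/10000343, -7017326/10000343], P' = [2395727/10000343 -1614407/10000343; -1614407/10000343 1837685/10000343]

step 0: x̄ = F·x = [2, 6]
step 0: P̄ = F·P·Fᵀ + Q = [15 17; 17 37]
step 0: y = z − H·x̄ = [-22, 20]
step 0: S = H·P̄·Hᵀ + R = [451 -454; -454 488]
step 0: K = P̄·Hᵀ·S⁻¹ = [-1829/6986 -5665/13972; 2857/6986 1737/13972]
step 0: x' = x̄ + K·y = [-1220/3493, -1784/3493]
step 0: P' = (I − K·H)·P̄ = [3473/13972 -2377/13972; -2377/13972 2697/13972]
step 1: x̄ = F·x = [-684/499, -7228/3493]
step 1: P̄ = F·P·Fᵀ + Q = [8663/1996 313/1996; 313/1996 41465/13972]
step 1: y = z − H·x̄ = [22979/3493, -35806/3493]
step 1: S = H·P̄·Hᵀ + R = [115236/3493 -227407/6986; -227407/6986 751893/13972]
step 1: K = P̄·Hᵀ·S⁻¹ = [-2447494/10000343 -3958367/10000343; 3898648/10000343 1167851/10000343]
step 1: x' = x̄ + K·y = [10767444/10000343, -7017326/10000343]
step 1: P' = (I − K·H)·P̄ = [2395727/10000343 -1614407/10000343; -1614407/10000343 1837685/10000343]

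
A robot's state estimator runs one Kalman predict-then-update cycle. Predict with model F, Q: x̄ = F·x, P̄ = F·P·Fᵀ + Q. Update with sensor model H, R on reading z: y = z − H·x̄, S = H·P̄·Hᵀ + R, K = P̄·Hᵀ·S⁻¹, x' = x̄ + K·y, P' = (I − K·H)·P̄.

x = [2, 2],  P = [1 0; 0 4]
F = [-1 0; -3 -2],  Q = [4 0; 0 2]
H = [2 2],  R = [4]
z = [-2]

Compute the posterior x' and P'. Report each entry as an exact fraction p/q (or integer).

x̄ = F·x = [-2, -10]
P̄ = F·P·Fᵀ + Q = [5 3; 3 27]
y = z − H·x̄ = [22]
S = H·P̄·Hᵀ + R = [156]
K = P̄·Hᵀ·S⁻¹ = [4/39; 5/13]
x' = x̄ + K·y = [10/39, -20/13]
P' = (I − K·H)·P̄ = [131/39 -41/13; -41/13 51/13]

x' = [10/39, -20/13]
P' = [131/39 -41/13; -41/13 51/13]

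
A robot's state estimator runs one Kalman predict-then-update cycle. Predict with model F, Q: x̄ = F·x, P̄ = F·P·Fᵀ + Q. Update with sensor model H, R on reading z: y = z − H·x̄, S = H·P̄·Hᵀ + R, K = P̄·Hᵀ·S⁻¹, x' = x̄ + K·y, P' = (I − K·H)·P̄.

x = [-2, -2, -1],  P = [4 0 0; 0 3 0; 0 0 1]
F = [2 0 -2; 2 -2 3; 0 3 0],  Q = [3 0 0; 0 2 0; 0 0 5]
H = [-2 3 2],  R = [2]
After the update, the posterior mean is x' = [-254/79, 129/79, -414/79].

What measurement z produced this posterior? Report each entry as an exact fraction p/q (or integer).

z = [1]

x̄ = F·x = [-2, -3, -6]
P̄ = F·P·Fᵀ + Q = [23 10 0; 10 39 -18; 0 -18 32]
S = H·P̄·Hᵀ + R = [237]
K = P̄·Hᵀ·S⁻¹ = [-16/237; 61/237; 10/237]
x' − x̄ = [-96/79, 366/79, 60/79] = K·y
y = (KᵀK)⁻¹·Kᵀ·(x' − x̄) = [18]
z = y + H·x̄ = [18] + [-17] = [1]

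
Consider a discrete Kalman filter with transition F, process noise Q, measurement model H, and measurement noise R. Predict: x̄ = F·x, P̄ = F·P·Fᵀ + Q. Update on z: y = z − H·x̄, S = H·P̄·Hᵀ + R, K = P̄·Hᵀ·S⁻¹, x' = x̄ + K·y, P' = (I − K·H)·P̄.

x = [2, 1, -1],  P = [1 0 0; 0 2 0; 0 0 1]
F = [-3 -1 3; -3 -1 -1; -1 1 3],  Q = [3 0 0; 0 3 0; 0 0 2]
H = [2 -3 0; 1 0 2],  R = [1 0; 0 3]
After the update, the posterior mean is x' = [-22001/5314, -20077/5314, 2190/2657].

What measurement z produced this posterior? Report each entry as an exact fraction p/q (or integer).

z = [3, -2]

x̄ = F·x = [-10, -6, -4]
P̄ = F·P·Fᵀ + Q = [23 8 10; 8 15 -2; 10 -2 14]
S = H·P̄·Hᵀ + R = [132 74; 74 122]
K = P̄·Hᵀ·S⁻¹ = [-249/5314 1012/2657; -1917/5314 1337/5314; 90/2657 773/2657]
x' − x̄ = [31139/5314, 11807/5314, 12818/2657] = K·y
y = (KᵀK)⁻¹·Kᵀ·(x' − x̄) = [5, 16]
z = y + H·x̄ = [5, 16] + [-2, -18] = [3, -2]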